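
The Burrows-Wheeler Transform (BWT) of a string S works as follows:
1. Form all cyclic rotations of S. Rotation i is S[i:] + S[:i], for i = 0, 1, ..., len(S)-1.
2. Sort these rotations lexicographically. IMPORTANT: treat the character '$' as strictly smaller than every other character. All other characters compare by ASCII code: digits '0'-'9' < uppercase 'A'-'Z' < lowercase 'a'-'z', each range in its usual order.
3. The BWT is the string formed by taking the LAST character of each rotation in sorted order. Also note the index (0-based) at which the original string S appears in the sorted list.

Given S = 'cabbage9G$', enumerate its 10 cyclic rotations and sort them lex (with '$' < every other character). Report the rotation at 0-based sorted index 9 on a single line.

Answer: ge9G$cabba

Derivation:
All 10 rotations (rotation i = S[i:]+S[:i]):
  rot[0] = cabbage9G$
  rot[1] = abbage9G$c
  rot[2] = bbage9G$ca
  rot[3] = bage9G$cab
  rot[4] = age9G$cabb
  rot[5] = ge9G$cabba
  rot[6] = e9G$cabbag
  rot[7] = 9G$cabbage
  rot[8] = G$cabbage9
  rot[9] = $cabbage9G
Sorted (with $ < everything):
  sorted[0] = $cabbage9G
  sorted[1] = 9G$cabbage
  sorted[2] = G$cabbage9
  sorted[3] = abbage9G$c
  sorted[4] = age9G$cabb
  sorted[5] = bage9G$cab
  sorted[6] = bbage9G$ca
  sorted[7] = cabbage9G$
  sorted[8] = e9G$cabbag
  sorted[9] = ge9G$cabba
sorted[9] = ge9G$cabba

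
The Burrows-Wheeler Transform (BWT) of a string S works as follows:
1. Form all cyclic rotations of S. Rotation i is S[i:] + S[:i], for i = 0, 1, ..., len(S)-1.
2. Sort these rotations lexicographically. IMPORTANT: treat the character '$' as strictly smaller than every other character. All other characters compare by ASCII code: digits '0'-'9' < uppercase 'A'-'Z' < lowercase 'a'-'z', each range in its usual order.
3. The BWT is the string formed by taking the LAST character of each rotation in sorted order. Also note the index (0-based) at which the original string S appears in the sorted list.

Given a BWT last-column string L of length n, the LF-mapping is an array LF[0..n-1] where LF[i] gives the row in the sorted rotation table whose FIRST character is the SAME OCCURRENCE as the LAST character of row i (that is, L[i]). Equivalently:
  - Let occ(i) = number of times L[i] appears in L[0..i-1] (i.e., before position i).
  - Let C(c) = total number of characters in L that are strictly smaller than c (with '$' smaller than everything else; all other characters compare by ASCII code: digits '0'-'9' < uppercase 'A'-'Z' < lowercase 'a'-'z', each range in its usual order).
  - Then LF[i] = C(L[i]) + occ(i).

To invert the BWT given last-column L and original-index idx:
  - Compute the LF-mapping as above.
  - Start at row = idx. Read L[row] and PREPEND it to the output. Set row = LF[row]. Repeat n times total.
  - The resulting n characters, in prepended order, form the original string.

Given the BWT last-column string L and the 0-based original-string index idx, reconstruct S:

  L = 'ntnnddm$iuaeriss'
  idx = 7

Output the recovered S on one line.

LF mapping: 8 14 9 10 2 3 7 0 5 15 1 4 11 6 12 13
Walk LF starting at row 7, prepending L[row]:
  step 1: row=7, L[7]='$', prepend. Next row=LF[7]=0
  step 2: row=0, L[0]='n', prepend. Next row=LF[0]=8
  step 3: row=8, L[8]='i', prepend. Next row=LF[8]=5
  step 4: row=5, L[5]='d', prepend. Next row=LF[5]=3
  step 5: row=3, L[3]='n', prepend. Next row=LF[3]=10
  step 6: row=10, L[10]='a', prepend. Next row=LF[10]=1
  step 7: row=1, L[1]='t', prepend. Next row=LF[1]=14
  step 8: row=14, L[14]='s', prepend. Next row=LF[14]=12
  step 9: row=12, L[12]='r', prepend. Next row=LF[12]=11
  step 10: row=11, L[11]='e', prepend. Next row=LF[11]=4
  step 11: row=4, L[4]='d', prepend. Next row=LF[4]=2
  step 12: row=2, L[2]='n', prepend. Next row=LF[2]=9
  step 13: row=9, L[9]='u', prepend. Next row=LF[9]=15
  step 14: row=15, L[15]='s', prepend. Next row=LF[15]=13
  step 15: row=13, L[13]='i', prepend. Next row=LF[13]=6
  step 16: row=6, L[6]='m', prepend. Next row=LF[6]=7
Reversed output: misunderstandin$

Answer: misunderstandin$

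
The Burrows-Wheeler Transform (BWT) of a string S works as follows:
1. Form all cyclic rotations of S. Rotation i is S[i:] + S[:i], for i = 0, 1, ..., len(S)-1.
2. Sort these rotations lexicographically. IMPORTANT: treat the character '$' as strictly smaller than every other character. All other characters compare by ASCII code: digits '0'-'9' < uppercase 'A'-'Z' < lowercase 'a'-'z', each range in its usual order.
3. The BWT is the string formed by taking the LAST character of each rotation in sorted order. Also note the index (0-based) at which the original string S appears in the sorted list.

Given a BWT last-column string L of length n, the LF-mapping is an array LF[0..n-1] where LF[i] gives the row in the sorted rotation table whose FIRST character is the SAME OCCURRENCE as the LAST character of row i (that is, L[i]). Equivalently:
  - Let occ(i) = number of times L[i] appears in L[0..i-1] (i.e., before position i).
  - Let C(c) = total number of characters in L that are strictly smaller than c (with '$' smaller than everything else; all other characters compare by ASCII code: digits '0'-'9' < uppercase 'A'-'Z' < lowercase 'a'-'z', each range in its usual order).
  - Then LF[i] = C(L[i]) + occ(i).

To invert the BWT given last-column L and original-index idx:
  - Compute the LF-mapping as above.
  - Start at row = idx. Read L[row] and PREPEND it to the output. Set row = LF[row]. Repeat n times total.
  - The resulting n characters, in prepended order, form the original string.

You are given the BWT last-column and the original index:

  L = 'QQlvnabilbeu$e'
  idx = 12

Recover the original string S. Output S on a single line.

LF mapping: 1 2 9 13 11 3 4 8 10 5 6 12 0 7
Walk LF starting at row 12, prepending L[row]:
  step 1: row=12, L[12]='$', prepend. Next row=LF[12]=0
  step 2: row=0, L[0]='Q', prepend. Next row=LF[0]=1
  step 3: row=1, L[1]='Q', prepend. Next row=LF[1]=2
  step 4: row=2, L[2]='l', prepend. Next row=LF[2]=9
  step 5: row=9, L[9]='b', prepend. Next row=LF[9]=5
  step 6: row=5, L[5]='a', prepend. Next row=LF[5]=3
  step 7: row=3, L[3]='v', prepend. Next row=LF[3]=13
  step 8: row=13, L[13]='e', prepend. Next row=LF[13]=7
  step 9: row=7, L[7]='i', prepend. Next row=LF[7]=8
  step 10: row=8, L[8]='l', prepend. Next row=LF[8]=10
  step 11: row=10, L[10]='e', prepend. Next row=LF[10]=6
  step 12: row=6, L[6]='b', prepend. Next row=LF[6]=4
  step 13: row=4, L[4]='n', prepend. Next row=LF[4]=11
  step 14: row=11, L[11]='u', prepend. Next row=LF[11]=12
Reversed output: unbelievablQQ$

Answer: unbelievablQQ$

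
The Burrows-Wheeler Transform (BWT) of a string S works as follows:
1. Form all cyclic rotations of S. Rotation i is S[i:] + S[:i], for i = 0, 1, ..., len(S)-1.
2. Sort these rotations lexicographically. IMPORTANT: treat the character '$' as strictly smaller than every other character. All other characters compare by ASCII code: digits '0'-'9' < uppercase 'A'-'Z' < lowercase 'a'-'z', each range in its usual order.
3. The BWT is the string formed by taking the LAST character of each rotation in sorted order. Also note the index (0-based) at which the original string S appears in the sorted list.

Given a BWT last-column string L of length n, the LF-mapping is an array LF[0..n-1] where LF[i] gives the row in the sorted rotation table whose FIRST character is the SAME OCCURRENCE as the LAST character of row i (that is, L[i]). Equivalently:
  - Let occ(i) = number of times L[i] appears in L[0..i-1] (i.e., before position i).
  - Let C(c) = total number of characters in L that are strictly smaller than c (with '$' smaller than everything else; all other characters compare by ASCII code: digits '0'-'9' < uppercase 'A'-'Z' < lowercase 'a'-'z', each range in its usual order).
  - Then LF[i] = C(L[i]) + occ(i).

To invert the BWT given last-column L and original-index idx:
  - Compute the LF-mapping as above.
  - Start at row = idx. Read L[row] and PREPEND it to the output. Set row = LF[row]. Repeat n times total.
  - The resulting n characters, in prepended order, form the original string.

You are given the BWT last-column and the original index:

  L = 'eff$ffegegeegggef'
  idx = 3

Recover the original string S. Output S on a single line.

Answer: efeeggfefefgggfe$

Derivation:
LF mapping: 1 7 8 0 9 10 2 12 3 13 4 5 14 15 16 6 11
Walk LF starting at row 3, prepending L[row]:
  step 1: row=3, L[3]='$', prepend. Next row=LF[3]=0
  step 2: row=0, L[0]='e', prepend. Next row=LF[0]=1
  step 3: row=1, L[1]='f', prepend. Next row=LF[1]=7
  step 4: row=7, L[7]='g', prepend. Next row=LF[7]=12
  step 5: row=12, L[12]='g', prepend. Next row=LF[12]=14
  step 6: row=14, L[14]='g', prepend. Next row=LF[14]=16
  step 7: row=16, L[16]='f', prepend. Next row=LF[16]=11
  step 8: row=11, L[11]='e', prepend. Next row=LF[11]=5
  step 9: row=5, L[5]='f', prepend. Next row=LF[5]=10
  step 10: row=10, L[10]='e', prepend. Next row=LF[10]=4
  step 11: row=4, L[4]='f', prepend. Next row=LF[4]=9
  step 12: row=9, L[9]='g', prepend. Next row=LF[9]=13
  step 13: row=13, L[13]='g', prepend. Next row=LF[13]=15
  step 14: row=15, L[15]='e', prepend. Next row=LF[15]=6
  step 15: row=6, L[6]='e', prepend. Next row=LF[6]=2
  step 16: row=2, L[2]='f', prepend. Next row=LF[2]=8
  step 17: row=8, L[8]='e', prepend. Next row=LF[8]=3
Reversed output: efeeggfefefgggfe$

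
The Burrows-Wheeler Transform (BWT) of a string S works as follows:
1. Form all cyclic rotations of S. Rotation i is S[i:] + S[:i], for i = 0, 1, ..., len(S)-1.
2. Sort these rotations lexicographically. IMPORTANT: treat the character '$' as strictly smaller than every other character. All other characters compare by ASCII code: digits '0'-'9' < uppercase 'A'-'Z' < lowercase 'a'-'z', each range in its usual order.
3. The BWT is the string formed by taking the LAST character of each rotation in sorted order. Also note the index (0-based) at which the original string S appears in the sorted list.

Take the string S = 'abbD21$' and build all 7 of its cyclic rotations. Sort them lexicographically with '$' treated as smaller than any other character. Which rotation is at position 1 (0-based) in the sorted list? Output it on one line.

Answer: 1$abbD2

Derivation:
All 7 rotations (rotation i = S[i:]+S[:i]):
  rot[0] = abbD21$
  rot[1] = bbD21$a
  rot[2] = bD21$ab
  rot[3] = D21$abb
  rot[4] = 21$abbD
  rot[5] = 1$abbD2
  rot[6] = $abbD21
Sorted (with $ < everything):
  sorted[0] = $abbD21
  sorted[1] = 1$abbD2
  sorted[2] = 21$abbD
  sorted[3] = D21$abb
  sorted[4] = abbD21$
  sorted[5] = bD21$ab
  sorted[6] = bbD21$a
sorted[1] = 1$abbD2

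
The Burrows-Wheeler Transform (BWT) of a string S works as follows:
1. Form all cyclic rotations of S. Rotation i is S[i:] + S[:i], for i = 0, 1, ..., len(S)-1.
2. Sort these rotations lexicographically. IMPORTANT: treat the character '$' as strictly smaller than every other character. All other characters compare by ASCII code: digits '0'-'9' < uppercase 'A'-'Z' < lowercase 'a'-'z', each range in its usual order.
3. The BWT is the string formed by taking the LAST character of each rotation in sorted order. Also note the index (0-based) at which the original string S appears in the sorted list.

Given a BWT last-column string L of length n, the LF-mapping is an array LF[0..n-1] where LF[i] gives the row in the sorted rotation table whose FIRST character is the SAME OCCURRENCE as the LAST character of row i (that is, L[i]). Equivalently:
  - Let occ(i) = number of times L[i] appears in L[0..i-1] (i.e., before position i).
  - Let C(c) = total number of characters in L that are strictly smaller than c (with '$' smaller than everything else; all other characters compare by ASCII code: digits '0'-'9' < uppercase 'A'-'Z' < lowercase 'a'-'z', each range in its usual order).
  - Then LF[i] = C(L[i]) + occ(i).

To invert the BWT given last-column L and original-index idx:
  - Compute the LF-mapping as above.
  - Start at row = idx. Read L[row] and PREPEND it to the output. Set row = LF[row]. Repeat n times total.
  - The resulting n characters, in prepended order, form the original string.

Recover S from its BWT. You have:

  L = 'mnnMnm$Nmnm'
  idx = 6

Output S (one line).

Answer: mnnmmnNnMm$

Derivation:
LF mapping: 3 7 8 1 9 4 0 2 5 10 6
Walk LF starting at row 6, prepending L[row]:
  step 1: row=6, L[6]='$', prepend. Next row=LF[6]=0
  step 2: row=0, L[0]='m', prepend. Next row=LF[0]=3
  step 3: row=3, L[3]='M', prepend. Next row=LF[3]=1
  step 4: row=1, L[1]='n', prepend. Next row=LF[1]=7
  step 5: row=7, L[7]='N', prepend. Next row=LF[7]=2
  step 6: row=2, L[2]='n', prepend. Next row=LF[2]=8
  step 7: row=8, L[8]='m', prepend. Next row=LF[8]=5
  step 8: row=5, L[5]='m', prepend. Next row=LF[5]=4
  step 9: row=4, L[4]='n', prepend. Next row=LF[4]=9
  step 10: row=9, L[9]='n', prepend. Next row=LF[9]=10
  step 11: row=10, L[10]='m', prepend. Next row=LF[10]=6
Reversed output: mnnmmnNnMm$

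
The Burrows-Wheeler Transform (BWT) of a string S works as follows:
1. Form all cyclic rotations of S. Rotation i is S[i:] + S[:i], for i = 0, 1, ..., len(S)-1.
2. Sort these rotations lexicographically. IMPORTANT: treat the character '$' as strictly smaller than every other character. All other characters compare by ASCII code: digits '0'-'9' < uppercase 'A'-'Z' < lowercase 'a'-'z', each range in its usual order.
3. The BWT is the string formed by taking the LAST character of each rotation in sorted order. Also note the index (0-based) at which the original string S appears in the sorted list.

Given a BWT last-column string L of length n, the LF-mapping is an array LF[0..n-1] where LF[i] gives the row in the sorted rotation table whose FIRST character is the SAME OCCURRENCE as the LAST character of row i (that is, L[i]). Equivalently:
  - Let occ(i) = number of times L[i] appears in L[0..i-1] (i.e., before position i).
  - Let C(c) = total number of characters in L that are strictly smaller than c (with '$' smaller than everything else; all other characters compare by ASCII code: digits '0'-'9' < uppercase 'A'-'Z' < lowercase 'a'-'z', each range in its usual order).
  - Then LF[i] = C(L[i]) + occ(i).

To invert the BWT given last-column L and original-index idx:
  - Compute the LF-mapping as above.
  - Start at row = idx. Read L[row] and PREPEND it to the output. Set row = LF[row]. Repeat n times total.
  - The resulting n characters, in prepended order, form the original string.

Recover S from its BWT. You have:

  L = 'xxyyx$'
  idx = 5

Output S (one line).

Answer: yxyxx$

Derivation:
LF mapping: 1 2 4 5 3 0
Walk LF starting at row 5, prepending L[row]:
  step 1: row=5, L[5]='$', prepend. Next row=LF[5]=0
  step 2: row=0, L[0]='x', prepend. Next row=LF[0]=1
  step 3: row=1, L[1]='x', prepend. Next row=LF[1]=2
  step 4: row=2, L[2]='y', prepend. Next row=LF[2]=4
  step 5: row=4, L[4]='x', prepend. Next row=LF[4]=3
  step 6: row=3, L[3]='y', prepend. Next row=LF[3]=5
Reversed output: yxyxx$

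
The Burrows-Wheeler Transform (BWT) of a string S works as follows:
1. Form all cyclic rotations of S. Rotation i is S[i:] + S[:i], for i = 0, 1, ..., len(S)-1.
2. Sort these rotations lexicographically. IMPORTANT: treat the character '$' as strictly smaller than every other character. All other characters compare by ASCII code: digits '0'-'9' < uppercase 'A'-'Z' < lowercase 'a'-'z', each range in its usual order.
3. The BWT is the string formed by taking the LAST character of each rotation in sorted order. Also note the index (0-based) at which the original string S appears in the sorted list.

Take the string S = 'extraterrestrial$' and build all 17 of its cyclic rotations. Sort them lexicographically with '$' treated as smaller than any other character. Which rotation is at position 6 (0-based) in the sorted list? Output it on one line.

All 17 rotations (rotation i = S[i:]+S[:i]):
  rot[0] = extraterrestrial$
  rot[1] = xtraterrestrial$e
  rot[2] = traterrestrial$ex
  rot[3] = raterrestrial$ext
  rot[4] = aterrestrial$extr
  rot[5] = terrestrial$extra
  rot[6] = errestrial$extrat
  rot[7] = rrestrial$extrate
  rot[8] = restrial$extrater
  rot[9] = estrial$extraterr
  rot[10] = strial$extraterre
  rot[11] = trial$extraterres
  rot[12] = rial$extraterrest
  rot[13] = ial$extraterrestr
  rot[14] = al$extraterrestri
  rot[15] = l$extraterrestria
  rot[16] = $extraterrestrial
Sorted (with $ < everything):
  sorted[0] = $extraterrestrial
  sorted[1] = al$extraterrestri
  sorted[2] = aterrestrial$extr
  sorted[3] = errestrial$extrat
  sorted[4] = estrial$extraterr
  sorted[5] = extraterrestrial$
  sorted[6] = ial$extraterrestr
  sorted[7] = l$extraterrestria
  sorted[8] = raterrestrial$ext
  sorted[9] = restrial$extrater
  sorted[10] = rial$extraterrest
  sorted[11] = rrestrial$extrate
  sorted[12] = strial$extraterre
  sorted[13] = terrestrial$extra
  sorted[14] = traterrestrial$ex
  sorted[15] = trial$extraterres
  sorted[16] = xtraterrestrial$e
sorted[6] = ial$extraterrestr

Answer: ial$extraterrestr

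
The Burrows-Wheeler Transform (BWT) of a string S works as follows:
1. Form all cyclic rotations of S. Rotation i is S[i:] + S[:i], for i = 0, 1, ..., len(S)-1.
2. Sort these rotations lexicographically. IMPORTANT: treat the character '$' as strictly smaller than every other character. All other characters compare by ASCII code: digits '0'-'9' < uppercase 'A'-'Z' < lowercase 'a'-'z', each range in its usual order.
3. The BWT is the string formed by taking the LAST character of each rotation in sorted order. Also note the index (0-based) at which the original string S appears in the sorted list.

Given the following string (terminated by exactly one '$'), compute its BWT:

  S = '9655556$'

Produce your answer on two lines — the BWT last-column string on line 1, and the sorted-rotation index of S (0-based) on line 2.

All 8 rotations (rotation i = S[i:]+S[:i]):
  rot[0] = 9655556$
  rot[1] = 655556$9
  rot[2] = 55556$96
  rot[3] = 5556$965
  rot[4] = 556$9655
  rot[5] = 56$96555
  rot[6] = 6$965555
  rot[7] = $9655556
Sorted (with $ < everything):
  sorted[0] = $9655556  (last char: '6')
  sorted[1] = 55556$96  (last char: '6')
  sorted[2] = 5556$965  (last char: '5')
  sorted[3] = 556$9655  (last char: '5')
  sorted[4] = 56$96555  (last char: '5')
  sorted[5] = 6$965555  (last char: '5')
  sorted[6] = 655556$9  (last char: '9')
  sorted[7] = 9655556$  (last char: '$')
Last column: 6655559$
Original string S is at sorted index 7

Answer: 6655559$
7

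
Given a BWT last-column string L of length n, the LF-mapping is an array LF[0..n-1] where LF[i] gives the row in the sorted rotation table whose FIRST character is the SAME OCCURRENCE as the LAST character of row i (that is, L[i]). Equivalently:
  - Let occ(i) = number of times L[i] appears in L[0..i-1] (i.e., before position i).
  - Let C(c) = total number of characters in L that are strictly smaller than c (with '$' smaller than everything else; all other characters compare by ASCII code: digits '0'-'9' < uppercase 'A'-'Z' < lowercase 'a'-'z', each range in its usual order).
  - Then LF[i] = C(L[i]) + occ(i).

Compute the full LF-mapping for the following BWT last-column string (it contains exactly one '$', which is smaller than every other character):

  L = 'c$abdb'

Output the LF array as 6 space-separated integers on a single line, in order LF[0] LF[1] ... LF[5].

Answer: 4 0 1 2 5 3

Derivation:
Char counts: '$':1, 'a':1, 'b':2, 'c':1, 'd':1
C (first-col start): C('$')=0, C('a')=1, C('b')=2, C('c')=4, C('d')=5
L[0]='c': occ=0, LF[0]=C('c')+0=4+0=4
L[1]='$': occ=0, LF[1]=C('$')+0=0+0=0
L[2]='a': occ=0, LF[2]=C('a')+0=1+0=1
L[3]='b': occ=0, LF[3]=C('b')+0=2+0=2
L[4]='d': occ=0, LF[4]=C('d')+0=5+0=5
L[5]='b': occ=1, LF[5]=C('b')+1=2+1=3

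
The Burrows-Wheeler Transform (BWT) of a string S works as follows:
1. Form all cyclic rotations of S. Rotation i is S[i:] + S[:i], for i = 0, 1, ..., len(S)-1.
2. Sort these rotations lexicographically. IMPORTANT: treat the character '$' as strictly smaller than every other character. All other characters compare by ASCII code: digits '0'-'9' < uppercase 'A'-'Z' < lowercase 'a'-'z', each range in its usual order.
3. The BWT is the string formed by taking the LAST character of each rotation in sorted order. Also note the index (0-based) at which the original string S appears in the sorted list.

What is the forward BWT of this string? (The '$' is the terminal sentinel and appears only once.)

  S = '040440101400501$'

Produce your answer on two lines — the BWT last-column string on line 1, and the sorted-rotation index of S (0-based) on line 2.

Answer: 14541$4000014000
5

Derivation:
All 16 rotations (rotation i = S[i:]+S[:i]):
  rot[0] = 040440101400501$
  rot[1] = 40440101400501$0
  rot[2] = 0440101400501$04
  rot[3] = 440101400501$040
  rot[4] = 40101400501$0404
  rot[5] = 0101400501$04044
  rot[6] = 101400501$040440
  rot[7] = 01400501$0404401
  rot[8] = 1400501$04044010
  rot[9] = 400501$040440101
  rot[10] = 00501$0404401014
  rot[11] = 0501$04044010140
  rot[12] = 501$040440101400
  rot[13] = 01$0404401014005
  rot[14] = 1$04044010140050
  rot[15] = $040440101400501
Sorted (with $ < everything):
  sorted[0] = $040440101400501  (last char: '1')
  sorted[1] = 00501$0404401014  (last char: '4')
  sorted[2] = 01$0404401014005  (last char: '5')
  sorted[3] = 0101400501$04044  (last char: '4')
  sorted[4] = 01400501$0404401  (last char: '1')
  sorted[5] = 040440101400501$  (last char: '$')
  sorted[6] = 0440101400501$04  (last char: '4')
  sorted[7] = 0501$04044010140  (last char: '0')
  sorted[8] = 1$04044010140050  (last char: '0')
  sorted[9] = 101400501$040440  (last char: '0')
  sorted[10] = 1400501$04044010  (last char: '0')
  sorted[11] = 400501$040440101  (last char: '1')
  sorted[12] = 40101400501$0404  (last char: '4')
  sorted[13] = 40440101400501$0  (last char: '0')
  sorted[14] = 440101400501$040  (last char: '0')
  sorted[15] = 501$040440101400  (last char: '0')
Last column: 14541$4000014000
Original string S is at sorted index 5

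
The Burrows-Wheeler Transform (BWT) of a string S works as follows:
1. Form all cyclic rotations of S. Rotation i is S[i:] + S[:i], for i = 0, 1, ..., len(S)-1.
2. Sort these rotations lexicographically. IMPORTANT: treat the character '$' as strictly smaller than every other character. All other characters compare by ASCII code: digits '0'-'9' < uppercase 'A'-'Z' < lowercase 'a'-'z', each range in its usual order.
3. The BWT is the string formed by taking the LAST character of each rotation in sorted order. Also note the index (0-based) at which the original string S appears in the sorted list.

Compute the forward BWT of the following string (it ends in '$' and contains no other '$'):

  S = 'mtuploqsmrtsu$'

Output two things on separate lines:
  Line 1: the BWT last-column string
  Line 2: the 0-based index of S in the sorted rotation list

All 14 rotations (rotation i = S[i:]+S[:i]):
  rot[0] = mtuploqsmrtsu$
  rot[1] = tuploqsmrtsu$m
  rot[2] = uploqsmrtsu$mt
  rot[3] = ploqsmrtsu$mtu
  rot[4] = loqsmrtsu$mtup
  rot[5] = oqsmrtsu$mtupl
  rot[6] = qsmrtsu$mtuplo
  rot[7] = smrtsu$mtuploq
  rot[8] = mrtsu$mtuploqs
  rot[9] = rtsu$mtuploqsm
  rot[10] = tsu$mtuploqsmr
  rot[11] = su$mtuploqsmrt
  rot[12] = u$mtuploqsmrts
  rot[13] = $mtuploqsmrtsu
Sorted (with $ < everything):
  sorted[0] = $mtuploqsmrtsu  (last char: 'u')
  sorted[1] = loqsmrtsu$mtup  (last char: 'p')
  sorted[2] = mrtsu$mtuploqs  (last char: 's')
  sorted[3] = mtuploqsmrtsu$  (last char: '$')
  sorted[4] = oqsmrtsu$mtupl  (last char: 'l')
  sorted[5] = ploqsmrtsu$mtu  (last char: 'u')
  sorted[6] = qsmrtsu$mtuplo  (last char: 'o')
  sorted[7] = rtsu$mtuploqsm  (last char: 'm')
  sorted[8] = smrtsu$mtuploq  (last char: 'q')
  sorted[9] = su$mtuploqsmrt  (last char: 't')
  sorted[10] = tsu$mtuploqsmr  (last char: 'r')
  sorted[11] = tuploqsmrtsu$m  (last char: 'm')
  sorted[12] = u$mtuploqsmrts  (last char: 's')
  sorted[13] = uploqsmrtsu$mt  (last char: 't')
Last column: ups$luomqtrmst
Original string S is at sorted index 3

Answer: ups$luomqtrmst
3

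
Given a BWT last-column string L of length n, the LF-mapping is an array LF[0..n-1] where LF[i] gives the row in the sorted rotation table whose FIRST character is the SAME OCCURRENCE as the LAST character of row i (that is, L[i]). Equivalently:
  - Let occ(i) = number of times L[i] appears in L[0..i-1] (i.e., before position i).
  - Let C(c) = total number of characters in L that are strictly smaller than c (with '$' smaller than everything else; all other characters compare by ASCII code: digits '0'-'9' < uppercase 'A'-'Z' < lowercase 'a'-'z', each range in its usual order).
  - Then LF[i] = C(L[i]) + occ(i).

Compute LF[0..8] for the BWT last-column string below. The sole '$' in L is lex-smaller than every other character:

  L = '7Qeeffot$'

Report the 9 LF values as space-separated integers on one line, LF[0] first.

Char counts: '$':1, '7':1, 'Q':1, 'e':2, 'f':2, 'o':1, 't':1
C (first-col start): C('$')=0, C('7')=1, C('Q')=2, C('e')=3, C('f')=5, C('o')=7, C('t')=8
L[0]='7': occ=0, LF[0]=C('7')+0=1+0=1
L[1]='Q': occ=0, LF[1]=C('Q')+0=2+0=2
L[2]='e': occ=0, LF[2]=C('e')+0=3+0=3
L[3]='e': occ=1, LF[3]=C('e')+1=3+1=4
L[4]='f': occ=0, LF[4]=C('f')+0=5+0=5
L[5]='f': occ=1, LF[5]=C('f')+1=5+1=6
L[6]='o': occ=0, LF[6]=C('o')+0=7+0=7
L[7]='t': occ=0, LF[7]=C('t')+0=8+0=8
L[8]='$': occ=0, LF[8]=C('$')+0=0+0=0

Answer: 1 2 3 4 5 6 7 8 0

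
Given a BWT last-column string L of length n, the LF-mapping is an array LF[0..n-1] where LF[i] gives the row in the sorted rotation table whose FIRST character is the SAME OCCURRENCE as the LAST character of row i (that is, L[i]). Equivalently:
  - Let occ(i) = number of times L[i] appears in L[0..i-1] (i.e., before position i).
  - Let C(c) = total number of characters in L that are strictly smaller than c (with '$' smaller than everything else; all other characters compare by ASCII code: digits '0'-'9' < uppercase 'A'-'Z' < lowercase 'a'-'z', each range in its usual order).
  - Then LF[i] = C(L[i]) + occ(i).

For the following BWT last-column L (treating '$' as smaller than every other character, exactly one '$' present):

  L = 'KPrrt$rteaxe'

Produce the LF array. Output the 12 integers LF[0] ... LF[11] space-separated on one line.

Answer: 1 2 6 7 9 0 8 10 4 3 11 5

Derivation:
Char counts: '$':1, 'K':1, 'P':1, 'a':1, 'e':2, 'r':3, 't':2, 'x':1
C (first-col start): C('$')=0, C('K')=1, C('P')=2, C('a')=3, C('e')=4, C('r')=6, C('t')=9, C('x')=11
L[0]='K': occ=0, LF[0]=C('K')+0=1+0=1
L[1]='P': occ=0, LF[1]=C('P')+0=2+0=2
L[2]='r': occ=0, LF[2]=C('r')+0=6+0=6
L[3]='r': occ=1, LF[3]=C('r')+1=6+1=7
L[4]='t': occ=0, LF[4]=C('t')+0=9+0=9
L[5]='$': occ=0, LF[5]=C('$')+0=0+0=0
L[6]='r': occ=2, LF[6]=C('r')+2=6+2=8
L[7]='t': occ=1, LF[7]=C('t')+1=9+1=10
L[8]='e': occ=0, LF[8]=C('e')+0=4+0=4
L[9]='a': occ=0, LF[9]=C('a')+0=3+0=3
L[10]='x': occ=0, LF[10]=C('x')+0=11+0=11
L[11]='e': occ=1, LF[11]=C('e')+1=4+1=5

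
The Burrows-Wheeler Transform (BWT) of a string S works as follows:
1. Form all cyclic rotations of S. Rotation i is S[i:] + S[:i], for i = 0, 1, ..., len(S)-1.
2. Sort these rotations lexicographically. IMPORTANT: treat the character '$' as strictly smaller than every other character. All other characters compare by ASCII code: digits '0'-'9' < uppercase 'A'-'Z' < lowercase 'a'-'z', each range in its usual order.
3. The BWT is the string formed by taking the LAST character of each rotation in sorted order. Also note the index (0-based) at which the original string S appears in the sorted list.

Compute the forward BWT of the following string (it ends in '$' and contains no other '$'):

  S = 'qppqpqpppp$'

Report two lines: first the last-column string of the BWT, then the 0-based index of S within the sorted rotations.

All 11 rotations (rotation i = S[i:]+S[:i]):
  rot[0] = qppqpqpppp$
  rot[1] = ppqpqpppp$q
  rot[2] = pqpqpppp$qp
  rot[3] = qpqpppp$qpp
  rot[4] = pqpppp$qppq
  rot[5] = qpppp$qppqp
  rot[6] = pppp$qppqpq
  rot[7] = ppp$qppqpqp
  rot[8] = pp$qppqpqpp
  rot[9] = p$qppqpqppp
  rot[10] = $qppqpqpppp
Sorted (with $ < everything):
  sorted[0] = $qppqpqpppp  (last char: 'p')
  sorted[1] = p$qppqpqppp  (last char: 'p')
  sorted[2] = pp$qppqpqpp  (last char: 'p')
  sorted[3] = ppp$qppqpqp  (last char: 'p')
  sorted[4] = pppp$qppqpq  (last char: 'q')
  sorted[5] = ppqpqpppp$q  (last char: 'q')
  sorted[6] = pqpppp$qppq  (last char: 'q')
  sorted[7] = pqpqpppp$qp  (last char: 'p')
  sorted[8] = qpppp$qppqp  (last char: 'p')
  sorted[9] = qppqpqpppp$  (last char: '$')
  sorted[10] = qpqpppp$qpp  (last char: 'p')
Last column: ppppqqqpp$p
Original string S is at sorted index 9

Answer: ppppqqqpp$p
9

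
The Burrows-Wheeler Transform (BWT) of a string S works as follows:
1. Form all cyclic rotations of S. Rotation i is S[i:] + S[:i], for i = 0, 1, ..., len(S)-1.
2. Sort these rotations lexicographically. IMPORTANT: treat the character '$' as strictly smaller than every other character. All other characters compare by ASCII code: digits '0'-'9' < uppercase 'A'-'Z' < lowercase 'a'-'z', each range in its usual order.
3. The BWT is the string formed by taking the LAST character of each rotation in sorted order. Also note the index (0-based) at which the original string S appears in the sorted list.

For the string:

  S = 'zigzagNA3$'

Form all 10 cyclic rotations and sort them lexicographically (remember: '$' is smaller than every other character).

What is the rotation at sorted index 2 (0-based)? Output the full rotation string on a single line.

Answer: A3$zigzagN

Derivation:
All 10 rotations (rotation i = S[i:]+S[:i]):
  rot[0] = zigzagNA3$
  rot[1] = igzagNA3$z
  rot[2] = gzagNA3$zi
  rot[3] = zagNA3$zig
  rot[4] = agNA3$zigz
  rot[5] = gNA3$zigza
  rot[6] = NA3$zigzag
  rot[7] = A3$zigzagN
  rot[8] = 3$zigzagNA
  rot[9] = $zigzagNA3
Sorted (with $ < everything):
  sorted[0] = $zigzagNA3
  sorted[1] = 3$zigzagNA
  sorted[2] = A3$zigzagN
  sorted[3] = NA3$zigzag
  sorted[4] = agNA3$zigz
  sorted[5] = gNA3$zigza
  sorted[6] = gzagNA3$zi
  sorted[7] = igzagNA3$z
  sorted[8] = zagNA3$zig
  sorted[9] = zigzagNA3$
sorted[2] = A3$zigzagN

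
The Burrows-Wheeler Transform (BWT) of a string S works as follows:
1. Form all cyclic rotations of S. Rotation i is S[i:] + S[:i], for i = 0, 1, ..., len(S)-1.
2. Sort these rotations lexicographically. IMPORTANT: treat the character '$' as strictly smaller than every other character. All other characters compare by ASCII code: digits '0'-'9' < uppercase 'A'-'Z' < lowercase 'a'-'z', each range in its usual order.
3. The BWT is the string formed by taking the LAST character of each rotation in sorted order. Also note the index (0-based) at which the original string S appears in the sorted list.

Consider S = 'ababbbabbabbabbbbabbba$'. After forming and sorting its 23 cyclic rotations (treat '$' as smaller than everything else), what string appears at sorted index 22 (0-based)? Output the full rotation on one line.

Answer: bbbbabbba$ababbbabbabba

Derivation:
All 23 rotations (rotation i = S[i:]+S[:i]):
  rot[0] = ababbbabbabbabbbbabbba$
  rot[1] = babbbabbabbabbbbabbba$a
  rot[2] = abbbabbabbabbbbabbba$ab
  rot[3] = bbbabbabbabbbbabbba$aba
  rot[4] = bbabbabbabbbbabbba$abab
  rot[5] = babbabbabbbbabbba$ababb
  rot[6] = abbabbabbbbabbba$ababbb
  rot[7] = bbabbabbbbabbba$ababbba
  rot[8] = babbabbbbabbba$ababbbab
  rot[9] = abbabbbbabbba$ababbbabb
  rot[10] = bbabbbbabbba$ababbbabba
  rot[11] = babbbbabbba$ababbbabbab
  rot[12] = abbbbabbba$ababbbabbabb
  rot[13] = bbbbabbba$ababbbabbabba
  rot[14] = bbbabbba$ababbbabbabbab
  rot[15] = bbabbba$ababbbabbabbabb
  rot[16] = babbba$ababbbabbabbabbb
  rot[17] = abbba$ababbbabbabbabbbb
  rot[18] = bbba$ababbbabbabbabbbba
  rot[19] = bba$ababbbabbabbabbbbab
  rot[20] = ba$ababbbabbabbabbbbabb
  rot[21] = a$ababbbabbabbabbbbabbb
  rot[22] = $ababbbabbabbabbbbabbba
Sorted (with $ < everything):
  sorted[0] = $ababbbabbabbabbbbabbba
  sorted[1] = a$ababbbabbabbabbbbabbb
  sorted[2] = ababbbabbabbabbbbabbba$
  sorted[3] = abbabbabbbbabbba$ababbb
  sorted[4] = abbabbbbabbba$ababbbabb
  sorted[5] = abbba$ababbbabbabbabbbb
  sorted[6] = abbbabbabbabbbbabbba$ab
  sorted[7] = abbbbabbba$ababbbabbabb
  sorted[8] = ba$ababbbabbabbabbbbabb
  sorted[9] = babbabbabbbbabbba$ababb
  sorted[10] = babbabbbbabbba$ababbbab
  sorted[11] = babbba$ababbbabbabbabbb
  sorted[12] = babbbabbabbabbbbabbba$a
  sorted[13] = babbbbabbba$ababbbabbab
  sorted[14] = bba$ababbbabbabbabbbbab
  sorted[15] = bbabbabbabbbbabbba$abab
  sorted[16] = bbabbabbbbabbba$ababbba
  sorted[17] = bbabbba$ababbbabbabbabb
  sorted[18] = bbabbbbabbba$ababbbabba
  sorted[19] = bbba$ababbbabbabbabbbba
  sorted[20] = bbbabbabbabbbbabbba$aba
  sorted[21] = bbbabbba$ababbbabbabbab
  sorted[22] = bbbbabbba$ababbbabbabba
sorted[22] = bbbbabbba$ababbbabbabba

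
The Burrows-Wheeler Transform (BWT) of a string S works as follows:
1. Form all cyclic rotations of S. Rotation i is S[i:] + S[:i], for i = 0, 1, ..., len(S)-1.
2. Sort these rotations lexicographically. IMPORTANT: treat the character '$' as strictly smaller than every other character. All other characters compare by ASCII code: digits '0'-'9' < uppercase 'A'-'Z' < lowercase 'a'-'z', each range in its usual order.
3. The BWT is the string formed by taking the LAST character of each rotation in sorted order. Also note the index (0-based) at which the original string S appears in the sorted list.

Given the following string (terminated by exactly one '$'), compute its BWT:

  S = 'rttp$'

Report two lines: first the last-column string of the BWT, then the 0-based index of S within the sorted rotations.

All 5 rotations (rotation i = S[i:]+S[:i]):
  rot[0] = rttp$
  rot[1] = ttp$r
  rot[2] = tp$rt
  rot[3] = p$rtt
  rot[4] = $rttp
Sorted (with $ < everything):
  sorted[0] = $rttp  (last char: 'p')
  sorted[1] = p$rtt  (last char: 't')
  sorted[2] = rttp$  (last char: '$')
  sorted[3] = tp$rt  (last char: 't')
  sorted[4] = ttp$r  (last char: 'r')
Last column: pt$tr
Original string S is at sorted index 2

Answer: pt$tr
2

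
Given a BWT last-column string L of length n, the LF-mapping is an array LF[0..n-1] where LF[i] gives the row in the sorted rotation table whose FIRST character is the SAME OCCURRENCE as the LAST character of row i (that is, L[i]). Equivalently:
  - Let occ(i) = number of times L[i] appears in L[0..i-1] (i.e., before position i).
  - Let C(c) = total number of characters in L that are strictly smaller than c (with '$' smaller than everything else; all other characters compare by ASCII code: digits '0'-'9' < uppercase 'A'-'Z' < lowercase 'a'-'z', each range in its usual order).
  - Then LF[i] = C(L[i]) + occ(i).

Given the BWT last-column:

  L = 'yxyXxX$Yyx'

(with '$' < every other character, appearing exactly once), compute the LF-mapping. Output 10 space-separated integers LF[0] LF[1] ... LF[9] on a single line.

Answer: 7 4 8 1 5 2 0 3 9 6

Derivation:
Char counts: '$':1, 'X':2, 'Y':1, 'x':3, 'y':3
C (first-col start): C('$')=0, C('X')=1, C('Y')=3, C('x')=4, C('y')=7
L[0]='y': occ=0, LF[0]=C('y')+0=7+0=7
L[1]='x': occ=0, LF[1]=C('x')+0=4+0=4
L[2]='y': occ=1, LF[2]=C('y')+1=7+1=8
L[3]='X': occ=0, LF[3]=C('X')+0=1+0=1
L[4]='x': occ=1, LF[4]=C('x')+1=4+1=5
L[5]='X': occ=1, LF[5]=C('X')+1=1+1=2
L[6]='$': occ=0, LF[6]=C('$')+0=0+0=0
L[7]='Y': occ=0, LF[7]=C('Y')+0=3+0=3
L[8]='y': occ=2, LF[8]=C('y')+2=7+2=9
L[9]='x': occ=2, LF[9]=C('x')+2=4+2=6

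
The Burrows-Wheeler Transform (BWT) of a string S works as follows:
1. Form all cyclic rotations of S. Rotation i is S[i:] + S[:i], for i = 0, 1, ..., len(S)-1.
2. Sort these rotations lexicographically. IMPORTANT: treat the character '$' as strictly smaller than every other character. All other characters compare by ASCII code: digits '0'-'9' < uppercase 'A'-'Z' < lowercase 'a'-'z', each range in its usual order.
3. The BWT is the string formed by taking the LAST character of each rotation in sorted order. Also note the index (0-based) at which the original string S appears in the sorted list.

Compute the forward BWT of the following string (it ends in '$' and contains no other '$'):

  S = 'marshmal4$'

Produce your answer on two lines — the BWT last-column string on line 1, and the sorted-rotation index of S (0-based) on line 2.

Answer: 4lmmsah$ar
7

Derivation:
All 10 rotations (rotation i = S[i:]+S[:i]):
  rot[0] = marshmal4$
  rot[1] = arshmal4$m
  rot[2] = rshmal4$ma
  rot[3] = shmal4$mar
  rot[4] = hmal4$mars
  rot[5] = mal4$marsh
  rot[6] = al4$marshm
  rot[7] = l4$marshma
  rot[8] = 4$marshmal
  rot[9] = $marshmal4
Sorted (with $ < everything):
  sorted[0] = $marshmal4  (last char: '4')
  sorted[1] = 4$marshmal  (last char: 'l')
  sorted[2] = al4$marshm  (last char: 'm')
  sorted[3] = arshmal4$m  (last char: 'm')
  sorted[4] = hmal4$mars  (last char: 's')
  sorted[5] = l4$marshma  (last char: 'a')
  sorted[6] = mal4$marsh  (last char: 'h')
  sorted[7] = marshmal4$  (last char: '$')
  sorted[8] = rshmal4$ma  (last char: 'a')
  sorted[9] = shmal4$mar  (last char: 'r')
Last column: 4lmmsah$ar
Original string S is at sorted index 7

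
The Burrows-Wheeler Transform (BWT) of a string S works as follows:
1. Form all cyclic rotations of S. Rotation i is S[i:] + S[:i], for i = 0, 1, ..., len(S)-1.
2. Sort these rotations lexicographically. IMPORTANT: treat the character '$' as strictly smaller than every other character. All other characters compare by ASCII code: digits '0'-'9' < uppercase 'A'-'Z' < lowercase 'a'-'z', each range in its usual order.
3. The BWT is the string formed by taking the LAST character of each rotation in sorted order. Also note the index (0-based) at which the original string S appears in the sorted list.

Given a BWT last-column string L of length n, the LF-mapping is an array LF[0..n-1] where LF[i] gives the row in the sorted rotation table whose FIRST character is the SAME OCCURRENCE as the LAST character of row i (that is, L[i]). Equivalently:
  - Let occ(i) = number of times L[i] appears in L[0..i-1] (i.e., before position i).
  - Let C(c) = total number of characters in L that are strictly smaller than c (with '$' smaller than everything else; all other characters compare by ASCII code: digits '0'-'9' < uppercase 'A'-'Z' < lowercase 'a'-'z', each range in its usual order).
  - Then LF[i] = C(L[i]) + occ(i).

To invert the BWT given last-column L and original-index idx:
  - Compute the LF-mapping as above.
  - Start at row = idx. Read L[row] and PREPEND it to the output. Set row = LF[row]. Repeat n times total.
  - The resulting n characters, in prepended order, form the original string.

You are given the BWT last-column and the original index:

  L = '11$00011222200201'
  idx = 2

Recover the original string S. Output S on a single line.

Answer: 0021000210212211$

Derivation:
LF mapping: 7 8 0 1 2 3 9 10 12 13 14 15 4 5 16 6 11
Walk LF starting at row 2, prepending L[row]:
  step 1: row=2, L[2]='$', prepend. Next row=LF[2]=0
  step 2: row=0, L[0]='1', prepend. Next row=LF[0]=7
  step 3: row=7, L[7]='1', prepend. Next row=LF[7]=10
  step 4: row=10, L[10]='2', prepend. Next row=LF[10]=14
  step 5: row=14, L[14]='2', prepend. Next row=LF[14]=16
  step 6: row=16, L[16]='1', prepend. Next row=LF[16]=11
  step 7: row=11, L[11]='2', prepend. Next row=LF[11]=15
  step 8: row=15, L[15]='0', prepend. Next row=LF[15]=6
  step 9: row=6, L[6]='1', prepend. Next row=LF[6]=9
  step 10: row=9, L[9]='2', prepend. Next row=LF[9]=13
  step 11: row=13, L[13]='0', prepend. Next row=LF[13]=5
  step 12: row=5, L[5]='0', prepend. Next row=LF[5]=3
  step 13: row=3, L[3]='0', prepend. Next row=LF[3]=1
  step 14: row=1, L[1]='1', prepend. Next row=LF[1]=8
  step 15: row=8, L[8]='2', prepend. Next row=LF[8]=12
  step 16: row=12, L[12]='0', prepend. Next row=LF[12]=4
  step 17: row=4, L[4]='0', prepend. Next row=LF[4]=2
Reversed output: 0021000210212211$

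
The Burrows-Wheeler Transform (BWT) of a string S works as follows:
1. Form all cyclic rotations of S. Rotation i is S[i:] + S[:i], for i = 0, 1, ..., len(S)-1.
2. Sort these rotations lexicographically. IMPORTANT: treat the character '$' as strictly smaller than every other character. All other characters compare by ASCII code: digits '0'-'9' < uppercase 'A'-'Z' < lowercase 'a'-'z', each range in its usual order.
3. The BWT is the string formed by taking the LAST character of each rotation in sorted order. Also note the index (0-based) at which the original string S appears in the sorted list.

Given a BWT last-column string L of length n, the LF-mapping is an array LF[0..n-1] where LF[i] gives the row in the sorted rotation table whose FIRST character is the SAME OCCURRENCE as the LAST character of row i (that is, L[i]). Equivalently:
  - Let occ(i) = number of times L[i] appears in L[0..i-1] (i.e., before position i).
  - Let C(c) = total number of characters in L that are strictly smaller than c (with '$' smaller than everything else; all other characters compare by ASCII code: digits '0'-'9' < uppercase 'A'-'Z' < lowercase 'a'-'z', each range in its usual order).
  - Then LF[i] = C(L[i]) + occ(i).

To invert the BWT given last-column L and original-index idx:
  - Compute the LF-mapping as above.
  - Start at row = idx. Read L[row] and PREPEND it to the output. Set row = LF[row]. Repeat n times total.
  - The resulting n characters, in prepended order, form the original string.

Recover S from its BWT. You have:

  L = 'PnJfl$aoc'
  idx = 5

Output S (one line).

LF mapping: 2 7 1 5 6 0 3 8 4
Walk LF starting at row 5, prepending L[row]:
  step 1: row=5, L[5]='$', prepend. Next row=LF[5]=0
  step 2: row=0, L[0]='P', prepend. Next row=LF[0]=2
  step 3: row=2, L[2]='J', prepend. Next row=LF[2]=1
  step 4: row=1, L[1]='n', prepend. Next row=LF[1]=7
  step 5: row=7, L[7]='o', prepend. Next row=LF[7]=8
  step 6: row=8, L[8]='c', prepend. Next row=LF[8]=4
  step 7: row=4, L[4]='l', prepend. Next row=LF[4]=6
  step 8: row=6, L[6]='a', prepend. Next row=LF[6]=3
  step 9: row=3, L[3]='f', prepend. Next row=LF[3]=5
Reversed output: falconJP$

Answer: falconJP$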